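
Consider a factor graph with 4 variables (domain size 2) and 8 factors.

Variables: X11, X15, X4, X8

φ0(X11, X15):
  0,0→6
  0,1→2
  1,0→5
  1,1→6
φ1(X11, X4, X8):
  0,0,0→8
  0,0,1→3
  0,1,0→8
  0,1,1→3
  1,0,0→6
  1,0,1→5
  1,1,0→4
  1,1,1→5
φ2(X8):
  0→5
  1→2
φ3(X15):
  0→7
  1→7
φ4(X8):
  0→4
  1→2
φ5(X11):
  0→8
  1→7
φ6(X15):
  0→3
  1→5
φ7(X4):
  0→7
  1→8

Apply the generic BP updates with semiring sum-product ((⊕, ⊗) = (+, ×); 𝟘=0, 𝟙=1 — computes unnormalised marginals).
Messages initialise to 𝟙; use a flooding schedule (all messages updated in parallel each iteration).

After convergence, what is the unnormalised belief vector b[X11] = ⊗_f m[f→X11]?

init: all messages = 𝟙 over 2 values
r1 m[φ0→X11] = [8, 11]
r1 m[φ0→X15] = [11, 8]
r1 m[φ1→X11] = [22, 20]
r1 m[φ1→X4] = [22, 20]
r1 m[φ1→X8] = [26, 16]
r1 m[φ2→X8] = [5, 2]
r1 m[φ3→X15] = [7, 7]
r1 m[φ4→X8] = [4, 2]
r1 m[φ5→X11] = [8, 7]
r1 m[φ6→X15] = [3, 5]
r1 m[φ7→X4] = [7, 8]
r1 m[X11→φ0] = [1, 1]
r1 m[X11→φ1] = [1, 1]
r1 m[X11→φ5] = [1, 1]
r1 m[X15→φ0] = [1, 1]
r1 m[X15→φ3] = [1, 1]
r1 m[X15→φ6] = [1, 1]
r1 m[X4→φ1] = [1, 1]
r1 m[X4→φ7] = [1, 1]
r1 m[X8→φ1] = [1, 1]
r1 m[X8→φ2] = [1, 1]
r1 m[X8→φ4] = [1, 1]
r2 m[φ0→X11] = [8, 11]
r2 m[φ0→X15] = [11, 8]
r2 m[φ1→X11] = [22, 20]
r2 m[φ1→X4] = [22, 20]
r2 m[φ1→X8] = [26, 16]
r2 m[φ2→X8] = [5, 2]
r2 m[φ3→X15] = [7, 7]
r2 m[φ4→X8] = [4, 2]
r2 m[φ5→X11] = [8, 7]
r2 m[φ6→X15] = [3, 5]
r2 m[φ7→X4] = [7, 8]
r2 m[X11→φ0] = [176, 140]
r2 m[X11→φ1] = [64, 77]
r2 m[X11→φ5] = [176, 220]
r2 m[X15→φ0] = [21, 35]
r2 m[X15→φ3] = [33, 40]
r2 m[X15→φ6] = [77, 56]
r2 m[X4→φ1] = [7, 8]
r2 m[X4→φ7] = [22, 20]
r2 m[X8→φ1] = [20, 4]
r2 m[X8→φ2] = [104, 32]
r2 m[X8→φ4] = [130, 32]
r3 m[φ0→X11] = [196, 315]
r3 m[φ0→X15] = [1756, 1192]
r3 m[φ1→X11] = [2580, 1780]
r3 m[φ1→X4] = [21788, 18708]
r3 m[φ1→X8] = [13378, 8655]
r3 m[φ2→X8] = [5, 2]
r3 m[φ3→X15] = [7, 7]
r3 m[φ4→X8] = [4, 2]
r3 m[φ5→X11] = [8, 7]
r3 m[φ6→X15] = [3, 5]
r3 m[φ7→X4] = [7, 8]
r3 m[X11→φ0] = [176, 140]
r3 m[X11→φ1] = [64, 77]
r3 m[X11→φ5] = [176, 220]
r3 m[X15→φ0] = [21, 35]
r3 m[X15→φ3] = [33, 40]
r3 m[X15→φ6] = [77, 56]
r3 m[X4→φ1] = [7, 8]
r3 m[X4→φ7] = [22, 20]
r3 m[X8→φ1] = [20, 4]
r3 m[X8→φ2] = [104, 32]
r3 m[X8→φ4] = [130, 32]
r4 m[φ0→X11] = [196, 315]
r4 m[φ0→X15] = [1756, 1192]
r4 m[φ1→X11] = [2580, 1780]
r4 m[φ1→X4] = [21788, 18708]
r4 m[φ1→X8] = [13378, 8655]
r4 m[φ2→X8] = [5, 2]
r4 m[φ3→X15] = [7, 7]
r4 m[φ4→X8] = [4, 2]
r4 m[φ5→X11] = [8, 7]
r4 m[φ6→X15] = [3, 5]
r4 m[φ7→X4] = [7, 8]
r4 m[X11→φ0] = [20640, 12460]
r4 m[X11→φ1] = [1568, 2205]
r4 m[X11→φ5] = [505680, 560700]
r4 m[X15→φ0] = [21, 35]
r4 m[X15→φ3] = [5268, 5960]
r4 m[X15→φ6] = [12292, 8344]
r4 m[X4→φ1] = [7, 8]
r4 m[X4→φ7] = [21788, 18708]
r4 m[X8→φ1] = [20, 4]
r4 m[X8→φ2] = [53512, 17310]
r4 m[X8→φ4] = [66890, 17310]
r5 m[φ0→X11] = [196, 315]
r5 m[φ0→X15] = [186140, 116040]
r5 m[φ1→X11] = [2580, 1780]
r5 m[φ1→X4] = [578396, 490196]
r5 m[φ1→X8] = [351330, 235935]
r5 m[φ2→X8] = [5, 2]
r5 m[φ3→X15] = [7, 7]
r5 m[φ4→X8] = [4, 2]
r5 m[φ5→X11] = [8, 7]
r5 m[φ6→X15] = [3, 5]
r5 m[φ7→X4] = [7, 8]
r5 m[X11→φ0] = [20640, 12460]
r5 m[X11→φ1] = [1568, 2205]
r5 m[X11→φ5] = [505680, 560700]
r5 m[X15→φ0] = [21, 35]
r5 m[X15→φ3] = [5268, 5960]
r5 m[X15→φ6] = [12292, 8344]
r5 m[X4→φ1] = [7, 8]
r5 m[X4→φ7] = [21788, 18708]
r5 m[X8→φ1] = [20, 4]
r5 m[X8→φ2] = [53512, 17310]
r5 m[X8→φ4] = [66890, 17310]
r6 m[φ0→X11] = [196, 315]
r6 m[φ0→X15] = [186140, 116040]
r6 m[φ1→X11] = [2580, 1780]
r6 m[φ1→X4] = [578396, 490196]
r6 m[φ1→X8] = [351330, 235935]
r6 m[φ2→X8] = [5, 2]
r6 m[φ3→X15] = [7, 7]
r6 m[φ4→X8] = [4, 2]
r6 m[φ5→X11] = [8, 7]
r6 m[φ6→X15] = [3, 5]
r6 m[φ7→X4] = [7, 8]
r6 m[X11→φ0] = [20640, 12460]
r6 m[X11→φ1] = [1568, 2205]
r6 m[X11→φ5] = [505680, 560700]
r6 m[X15→φ0] = [21, 35]
r6 m[X15→φ3] = [558420, 580200]
r6 m[X15→φ6] = [1302980, 812280]
r6 m[X4→φ1] = [7, 8]
r6 m[X4→φ7] = [578396, 490196]
r6 m[X8→φ1] = [20, 4]
r6 m[X8→φ2] = [1405320, 471870]
r6 m[X8→φ4] = [1756650, 471870]
r7 m[φ0→X11] = [196, 315]
r7 m[φ0→X15] = [186140, 116040]
r7 m[φ1→X11] = [2580, 1780]
r7 m[φ1→X4] = [578396, 490196]
r7 m[φ1→X8] = [351330, 235935]
r7 m[φ2→X8] = [5, 2]
r7 m[φ3→X15] = [7, 7]
r7 m[φ4→X8] = [4, 2]
r7 m[φ5→X11] = [8, 7]
r7 m[φ6→X15] = [3, 5]
r7 m[φ7→X4] = [7, 8]
r7 m[X11→φ0] = [20640, 12460]
r7 m[X11→φ1] = [1568, 2205]
r7 m[X11→φ5] = [505680, 560700]
r7 m[X15→φ0] = [21, 35]
r7 m[X15→φ3] = [558420, 580200]
r7 m[X15→φ6] = [1302980, 812280]
r7 m[X4→φ1] = [7, 8]
r7 m[X4→φ7] = [578396, 490196]
r7 m[X8→φ1] = [20, 4]
r7 m[X8→φ2] = [1405320, 471870]
r7 m[X8→φ4] = [1756650, 471870]
fixed point reached at round 7
b[X11] = ⊗ incoming = [4045440, 3924900]

b[X11] = [4045440, 3924900]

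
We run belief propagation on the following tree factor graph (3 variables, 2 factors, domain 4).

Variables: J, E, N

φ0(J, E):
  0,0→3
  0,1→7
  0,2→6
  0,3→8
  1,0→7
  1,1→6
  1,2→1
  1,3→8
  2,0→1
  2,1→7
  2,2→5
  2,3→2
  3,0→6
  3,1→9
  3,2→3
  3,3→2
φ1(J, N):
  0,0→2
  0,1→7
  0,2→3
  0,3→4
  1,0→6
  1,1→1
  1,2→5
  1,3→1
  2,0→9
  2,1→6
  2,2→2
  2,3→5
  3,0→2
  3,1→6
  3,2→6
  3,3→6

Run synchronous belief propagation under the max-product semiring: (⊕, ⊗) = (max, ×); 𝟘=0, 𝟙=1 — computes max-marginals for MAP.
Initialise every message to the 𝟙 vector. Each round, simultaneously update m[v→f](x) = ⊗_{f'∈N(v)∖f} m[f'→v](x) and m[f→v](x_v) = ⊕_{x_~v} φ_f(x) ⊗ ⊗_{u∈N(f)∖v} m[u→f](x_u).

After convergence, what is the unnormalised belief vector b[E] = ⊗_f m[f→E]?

init: all messages = 𝟙 over 4 values
r1 m[φ0→J] = [8, 8, 7, 9]
r1 m[φ0→E] = [7, 9, 6, 8]
r1 m[φ1→J] = [7, 6, 9, 6]
r1 m[φ1→N] = [9, 7, 6, 6]
r1 m[J→φ0] = [1, 1, 1, 1]
r1 m[J→φ1] = [1, 1, 1, 1]
r1 m[E→φ0] = [1, 1, 1, 1]
r1 m[N→φ1] = [1, 1, 1, 1]
r2 m[φ0→J] = [8, 8, 7, 9]
r2 m[φ0→E] = [7, 9, 6, 8]
r2 m[φ1→J] = [7, 6, 9, 6]
r2 m[φ1→N] = [9, 7, 6, 6]
r2 m[J→φ0] = [7, 6, 9, 6]
r2 m[J→φ1] = [8, 8, 7, 9]
r2 m[E→φ0] = [1, 1, 1, 1]
r2 m[N→φ1] = [1, 1, 1, 1]
r3 m[φ0→J] = [8, 8, 7, 9]
r3 m[φ0→E] = [42, 63, 45, 56]
r3 m[φ1→J] = [7, 6, 9, 6]
r3 m[φ1→N] = [63, 56, 54, 54]
r3 m[J→φ0] = [7, 6, 9, 6]
r3 m[J→φ1] = [8, 8, 7, 9]
r3 m[E→φ0] = [1, 1, 1, 1]
r3 m[N→φ1] = [1, 1, 1, 1]
r4 m[φ0→J] = [8, 8, 7, 9]
r4 m[φ0→E] = [42, 63, 45, 56]
r4 m[φ1→J] = [7, 6, 9, 6]
r4 m[φ1→N] = [63, 56, 54, 54]
r4 m[J→φ0] = [7, 6, 9, 6]
r4 m[J→φ1] = [8, 8, 7, 9]
r4 m[E→φ0] = [1, 1, 1, 1]
r4 m[N→φ1] = [1, 1, 1, 1]
fixed point reached at round 4
b[E] = ⊗ incoming = [42, 63, 45, 56]

b[E] = [42, 63, 45, 56]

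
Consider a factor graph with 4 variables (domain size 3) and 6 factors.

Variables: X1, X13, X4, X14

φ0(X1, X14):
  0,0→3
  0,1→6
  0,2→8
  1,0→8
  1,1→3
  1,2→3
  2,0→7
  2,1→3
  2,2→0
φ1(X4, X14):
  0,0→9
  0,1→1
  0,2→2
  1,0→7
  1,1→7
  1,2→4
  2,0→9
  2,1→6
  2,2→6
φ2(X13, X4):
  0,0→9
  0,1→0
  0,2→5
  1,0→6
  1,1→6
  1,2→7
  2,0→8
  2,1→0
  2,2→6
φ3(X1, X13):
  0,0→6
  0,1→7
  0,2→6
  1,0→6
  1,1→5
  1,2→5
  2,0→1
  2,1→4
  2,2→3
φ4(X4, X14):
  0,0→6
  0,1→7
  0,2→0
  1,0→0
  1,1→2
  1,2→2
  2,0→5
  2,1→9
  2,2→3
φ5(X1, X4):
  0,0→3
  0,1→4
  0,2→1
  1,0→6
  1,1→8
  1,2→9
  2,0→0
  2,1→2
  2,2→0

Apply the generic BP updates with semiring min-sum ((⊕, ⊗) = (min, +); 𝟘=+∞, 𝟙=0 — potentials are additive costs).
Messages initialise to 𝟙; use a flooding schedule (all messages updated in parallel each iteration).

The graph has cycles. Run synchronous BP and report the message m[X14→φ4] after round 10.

message @ round 10 = [102, 97, 92]

init: all messages = 𝟙 over 3 values
r1 m[φ0→X1] = [3, 3, 0]
r1 m[φ0→X14] = [3, 3, 0]
r1 m[φ1→X4] = [1, 4, 6]
r1 m[φ1→X14] = [7, 1, 2]
r1 m[φ2→X13] = [0, 6, 0]
r1 m[φ2→X4] = [6, 0, 5]
r1 m[φ3→X1] = [6, 5, 1]
r1 m[φ3→X13] = [1, 4, 3]
r1 m[φ4→X4] = [0, 0, 3]
r1 m[φ4→X14] = [0, 2, 0]
r1 m[φ5→X1] = [1, 6, 0]
r1 m[φ5→X4] = [0, 2, 0]
r1 m[X1→φ0] = [0, 0, 0]
r1 m[X1→φ3] = [0, 0, 0]
r1 m[X1→φ5] = [0, 0, 0]
r1 m[X13→φ2] = [0, 0, 0]
r1 m[X13→φ3] = [0, 0, 0]
r1 m[X4→φ1] = [0, 0, 0]
r1 m[X4→φ2] = [0, 0, 0]
r1 m[X4→φ4] = [0, 0, 0]
r1 m[X4→φ5] = [0, 0, 0]
r1 m[X14→φ0] = [0, 0, 0]
r1 m[X14→φ1] = [0, 0, 0]
r1 m[X14→φ4] = [0, 0, 0]
r2 m[φ0→X1] = [3, 3, 0]
r2 m[φ0→X14] = [3, 3, 0]
r2 m[φ1→X4] = [1, 4, 6]
r2 m[φ1→X14] = [7, 1, 2]
r2 m[φ2→X13] = [0, 6, 0]
r2 m[φ2→X4] = [6, 0, 5]
r2 m[φ3→X1] = [6, 5, 1]
r2 m[φ3→X13] = [1, 4, 3]
r2 m[φ4→X4] = [0, 0, 3]
r2 m[φ4→X14] = [0, 2, 0]
r2 m[φ5→X1] = [1, 6, 0]
r2 m[φ5→X4] = [0, 2, 0]
r2 m[X1→φ0] = [7, 11, 1]
r2 m[X1→φ3] = [4, 9, 0]
r2 m[X1→φ5] = [9, 8, 1]
r2 m[X13→φ2] = [1, 4, 3]
r2 m[X13→φ3] = [0, 6, 0]
r2 m[X4→φ1] = [6, 2, 8]
r2 m[X4→φ2] = [1, 6, 9]
r2 m[X4→φ4] = [7, 6, 11]
r2 m[X4→φ5] = [7, 4, 14]
r2 m[X14→φ0] = [7, 3, 2]
r2 m[X14→φ1] = [3, 5, 0]
r2 m[X14→φ4] = [10, 4, 2]
r3 m[φ0→X1] = [9, 5, 2]
r3 m[φ0→X14] = [8, 4, 1]
r3 m[φ1→X4] = [2, 4, 6]
r3 m[φ1→X14] = [9, 7, 6]
r3 m[φ2→X13] = [6, 7, 6]
r3 m[φ2→X4] = [10, 1, 6]
r3 m[φ3→X1] = [6, 5, 1]
r3 m[φ3→X13] = [1, 4, 3]
r3 m[φ4→X4] = [2, 4, 5]
r3 m[φ4→X14] = [6, 8, 7]
r3 m[φ5→X1] = [8, 12, 6]
r3 m[φ5→X4] = [1, 3, 1]
r3 m[X1→φ0] = [7, 11, 1]
r3 m[X1→φ3] = [4, 9, 0]
r3 m[X1→φ5] = [9, 8, 1]
r3 m[X13→φ2] = [1, 4, 3]
r3 m[X13→φ3] = [0, 6, 0]
r3 m[X4→φ1] = [6, 2, 8]
r3 m[X4→φ2] = [1, 6, 9]
r3 m[X4→φ4] = [7, 6, 11]
r3 m[X4→φ5] = [7, 4, 14]
r3 m[X14→φ0] = [7, 3, 2]
r3 m[X14→φ1] = [3, 5, 0]
r3 m[X14→φ4] = [10, 4, 2]
r4 m[φ0→X1] = [9, 5, 2]
r4 m[φ0→X14] = [8, 4, 1]
r4 m[φ1→X4] = [2, 4, 6]
r4 m[φ1→X14] = [9, 7, 6]
r4 m[φ2→X13] = [6, 7, 6]
r4 m[φ2→X4] = [10, 1, 6]
r4 m[φ3→X1] = [6, 5, 1]
r4 m[φ3→X13] = [1, 4, 3]
r4 m[φ4→X4] = [2, 4, 5]
r4 m[φ4→X14] = [6, 8, 7]
r4 m[φ5→X1] = [8, 12, 6]
r4 m[φ5→X4] = [1, 3, 1]
r4 m[X1→φ0] = [14, 17, 7]
r4 m[X1→φ3] = [17, 17, 8]
r4 m[X1→φ5] = [15, 10, 3]
r4 m[X13→φ2] = [1, 4, 3]
r4 m[X13→φ3] = [6, 7, 6]
r4 m[X4→φ1] = [13, 8, 12]
r4 m[X4→φ2] = [5, 11, 12]
r4 m[X4→φ4] = [13, 8, 13]
r4 m[X4→φ5] = [14, 9, 17]
r4 m[X14→φ0] = [15, 15, 13]
r4 m[X14→φ1] = [14, 12, 8]
r4 m[X14→φ4] = [17, 11, 7]
r5 m[φ0→X1] = [18, 16, 13]
r5 m[φ0→X14] = [14, 10, 7]
r5 m[φ1→X4] = [10, 12, 14]
r5 m[φ1→X14] = [15, 14, 12]
r5 m[φ2→X13] = [11, 11, 11]
r5 m[φ2→X4] = [10, 1, 6]
r5 m[φ3→X1] = [12, 11, 7]
r5 m[φ3→X13] = [9, 12, 11]
r5 m[φ4→X4] = [7, 9, 10]
r5 m[φ4→X14] = [8, 10, 10]
r5 m[φ5→X1] = [13, 17, 11]
r5 m[φ5→X4] = [3, 5, 3]
r5 m[X1→φ0] = [14, 17, 7]
r5 m[X1→φ3] = [17, 17, 8]
r5 m[X1→φ5] = [15, 10, 3]
r5 m[X13→φ2] = [1, 4, 3]
r5 m[X13→φ3] = [6, 7, 6]
r5 m[X4→φ1] = [13, 8, 12]
r5 m[X4→φ2] = [5, 11, 12]
r5 m[X4→φ4] = [13, 8, 13]
r5 m[X4→φ5] = [14, 9, 17]
r5 m[X14→φ0] = [15, 15, 13]
r5 m[X14→φ1] = [14, 12, 8]
r5 m[X14→φ4] = [17, 11, 7]
r6 m[φ0→X1] = [18, 16, 13]
r6 m[φ0→X14] = [14, 10, 7]
r6 m[φ1→X4] = [10, 12, 14]
r6 m[φ1→X14] = [15, 14, 12]
r6 m[φ2→X13] = [11, 11, 11]
r6 m[φ2→X4] = [10, 1, 6]
r6 m[φ3→X1] = [12, 11, 7]
r6 m[φ3→X13] = [9, 12, 11]
r6 m[φ4→X4] = [7, 9, 10]
r6 m[φ4→X14] = [8, 10, 10]
r6 m[φ5→X1] = [13, 17, 11]
r6 m[φ5→X4] = [3, 5, 3]
r6 m[X1→φ0] = [25, 28, 18]
r6 m[X1→φ3] = [31, 33, 24]
r6 m[X1→φ5] = [30, 27, 20]
r6 m[X13→φ2] = [9, 12, 11]
r6 m[X13→φ3] = [11, 11, 11]
r6 m[X4→φ1] = [20, 15, 19]
r6 m[X4→φ2] = [20, 26, 27]
r6 m[X4→φ4] = [23, 18, 23]
r6 m[X4→φ5] = [27, 22, 30]
r6 m[X14→φ0] = [23, 24, 22]
r6 m[X14→φ1] = [22, 20, 17]
r6 m[X14→φ4] = [29, 24, 19]
r7 m[φ0→X1] = [26, 25, 22]
r7 m[φ0→X14] = [25, 21, 18]
r7 m[φ1→X4] = [19, 21, 23]
r7 m[φ1→X14] = [22, 21, 19]
r7 m[φ2→X13] = [26, 26, 26]
r7 m[φ2→X4] = [18, 9, 14]
r7 m[φ3→X1] = [17, 16, 12]
r7 m[φ3→X13] = [25, 28, 27]
r7 m[φ4→X4] = [19, 21, 22]
r7 m[φ4→X14] = [18, 20, 20]
r7 m[φ5→X1] = [26, 30, 24]
r7 m[φ5→X4] = [20, 22, 20]
r7 m[X1→φ0] = [25, 28, 18]
r7 m[X1→φ3] = [31, 33, 24]
r7 m[X1→φ5] = [30, 27, 20]
r7 m[X13→φ2] = [9, 12, 11]
r7 m[X13→φ3] = [11, 11, 11]
r7 m[X4→φ1] = [20, 15, 19]
r7 m[X4→φ2] = [20, 26, 27]
r7 m[X4→φ4] = [23, 18, 23]
r7 m[X4→φ5] = [27, 22, 30]
r7 m[X14→φ0] = [23, 24, 22]
r7 m[X14→φ1] = [22, 20, 17]
r7 m[X14→φ4] = [29, 24, 19]
r8 m[φ0→X1] = [26, 25, 22]
r8 m[φ0→X14] = [25, 21, 18]
r8 m[φ1→X4] = [19, 21, 23]
r8 m[φ1→X14] = [22, 21, 19]
r8 m[φ2→X13] = [26, 26, 26]
r8 m[φ2→X4] = [18, 9, 14]
r8 m[φ3→X1] = [17, 16, 12]
r8 m[φ3→X13] = [25, 28, 27]
r8 m[φ4→X4] = [19, 21, 22]
r8 m[φ4→X14] = [18, 20, 20]
r8 m[φ5→X1] = [26, 30, 24]
r8 m[φ5→X4] = [20, 22, 20]
r8 m[X1→φ0] = [43, 46, 36]
r8 m[X1→φ3] = [52, 55, 46]
r8 m[X1→φ5] = [43, 41, 34]
r8 m[X13→φ2] = [25, 28, 27]
r8 m[X13→φ3] = [26, 26, 26]
r8 m[X4→φ1] = [57, 52, 56]
r8 m[X4→φ2] = [58, 64, 65]
r8 m[X4→φ4] = [57, 52, 57]
r8 m[X4→φ5] = [56, 51, 59]
r8 m[X14→φ0] = [40, 41, 39]
r8 m[X14→φ1] = [43, 41, 38]
r8 m[X14→φ4] = [47, 42, 37]
r9 m[φ0→X1] = [43, 42, 39]
r9 m[φ0→X14] = [43, 39, 36]
r9 m[φ1→X4] = [40, 42, 44]
r9 m[φ1→X14] = [59, 58, 56]
r9 m[φ2→X13] = [64, 64, 64]
r9 m[φ2→X4] = [34, 25, 30]
r9 m[φ3→X1] = [32, 31, 27]
r9 m[φ3→X13] = [47, 50, 49]
r9 m[φ4→X4] = [37, 39, 40]
r9 m[φ4→X14] = [52, 54, 54]
r9 m[φ5→X1] = [55, 59, 53]
r9 m[φ5→X4] = [34, 36, 34]
r9 m[X1→φ0] = [43, 46, 36]
r9 m[X1→φ3] = [52, 55, 46]
r9 m[X1→φ5] = [43, 41, 34]
r9 m[X13→φ2] = [25, 28, 27]
r9 m[X13→φ3] = [26, 26, 26]
r9 m[X4→φ1] = [57, 52, 56]
r9 m[X4→φ2] = [58, 64, 65]
r9 m[X4→φ4] = [57, 52, 57]
r9 m[X4→φ5] = [56, 51, 59]
r9 m[X14→φ0] = [40, 41, 39]
r9 m[X14→φ1] = [43, 41, 38]
r9 m[X14→φ4] = [47, 42, 37]
r10 m[φ0→X1] = [43, 42, 39]
r10 m[φ0→X14] = [43, 39, 36]
r10 m[φ1→X4] = [40, 42, 44]
r10 m[φ1→X14] = [59, 58, 56]
r10 m[φ2→X13] = [64, 64, 64]
r10 m[φ2→X4] = [34, 25, 30]
r10 m[φ3→X1] = [32, 31, 27]
r10 m[φ3→X13] = [47, 50, 49]
r10 m[φ4→X4] = [37, 39, 40]
r10 m[φ4→X14] = [52, 54, 54]
r10 m[φ5→X1] = [55, 59, 53]
r10 m[φ5→X4] = [34, 36, 34]
r10 m[X1→φ0] = [87, 90, 80]
r10 m[X1→φ3] = [98, 101, 92]
r10 m[X1→φ5] = [75, 73, 66]
r10 m[X13→φ2] = [47, 50, 49]
r10 m[X13→φ3] = [64, 64, 64]
r10 m[X4→φ1] = [105, 100, 104]
r10 m[X4→φ2] = [111, 117, 118]
r10 m[X4→φ4] = [108, 103, 108]
r10 m[X4→φ5] = [111, 106, 114]
r10 m[X14→φ0] = [111, 112, 110]
r10 m[X14→φ1] = [95, 93, 90]
r10 m[X14→φ4] = [102, 97, 92]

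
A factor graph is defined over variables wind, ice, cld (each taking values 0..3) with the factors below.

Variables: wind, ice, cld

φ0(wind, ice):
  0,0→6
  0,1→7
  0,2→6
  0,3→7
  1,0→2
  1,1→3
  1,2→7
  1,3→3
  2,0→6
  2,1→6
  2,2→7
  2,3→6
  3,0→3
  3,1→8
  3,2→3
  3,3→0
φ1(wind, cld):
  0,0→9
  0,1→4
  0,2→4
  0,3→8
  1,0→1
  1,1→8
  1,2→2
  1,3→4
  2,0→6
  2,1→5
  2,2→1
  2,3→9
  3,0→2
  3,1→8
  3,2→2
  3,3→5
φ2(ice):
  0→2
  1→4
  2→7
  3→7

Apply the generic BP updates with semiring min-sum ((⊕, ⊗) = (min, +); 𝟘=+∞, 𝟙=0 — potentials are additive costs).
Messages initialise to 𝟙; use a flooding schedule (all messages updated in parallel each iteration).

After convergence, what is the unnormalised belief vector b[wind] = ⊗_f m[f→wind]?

b[wind] = [12, 5, 9, 7]

init: all messages = 𝟙 over 4 values
r1 m[φ0→wind] = [6, 2, 6, 0]
r1 m[φ0→ice] = [2, 3, 3, 0]
r1 m[φ1→wind] = [4, 1, 1, 2]
r1 m[φ1→cld] = [1, 4, 1, 4]
r1 m[φ2→ice] = [2, 4, 7, 7]
r1 m[wind→φ0] = [0, 0, 0, 0]
r1 m[wind→φ1] = [0, 0, 0, 0]
r1 m[ice→φ0] = [0, 0, 0, 0]
r1 m[ice→φ2] = [0, 0, 0, 0]
r1 m[cld→φ1] = [0, 0, 0, 0]
r2 m[φ0→wind] = [6, 2, 6, 0]
r2 m[φ0→ice] = [2, 3, 3, 0]
r2 m[φ1→wind] = [4, 1, 1, 2]
r2 m[φ1→cld] = [1, 4, 1, 4]
r2 m[φ2→ice] = [2, 4, 7, 7]
r2 m[wind→φ0] = [4, 1, 1, 2]
r2 m[wind→φ1] = [6, 2, 6, 0]
r2 m[ice→φ0] = [2, 4, 7, 7]
r2 m[ice→φ2] = [2, 3, 3, 0]
r2 m[cld→φ1] = [0, 0, 0, 0]
r3 m[φ0→wind] = [8, 4, 8, 5]
r3 m[φ0→ice] = [3, 4, 5, 2]
r3 m[φ1→wind] = [4, 1, 1, 2]
r3 m[φ1→cld] = [2, 8, 2, 5]
r3 m[φ2→ice] = [2, 4, 7, 7]
r3 m[wind→φ0] = [4, 1, 1, 2]
r3 m[wind→φ1] = [6, 2, 6, 0]
r3 m[ice→φ0] = [2, 4, 7, 7]
r3 m[ice→φ2] = [2, 3, 3, 0]
r3 m[cld→φ1] = [0, 0, 0, 0]
r4 m[φ0→wind] = [8, 4, 8, 5]
r4 m[φ0→ice] = [3, 4, 5, 2]
r4 m[φ1→wind] = [4, 1, 1, 2]
r4 m[φ1→cld] = [2, 8, 2, 5]
r4 m[φ2→ice] = [2, 4, 7, 7]
r4 m[wind→φ0] = [4, 1, 1, 2]
r4 m[wind→φ1] = [8, 4, 8, 5]
r4 m[ice→φ0] = [2, 4, 7, 7]
r4 m[ice→φ2] = [3, 4, 5, 2]
r4 m[cld→φ1] = [0, 0, 0, 0]
r5 m[φ0→wind] = [8, 4, 8, 5]
r5 m[φ0→ice] = [3, 4, 5, 2]
r5 m[φ1→wind] = [4, 1, 1, 2]
r5 m[φ1→cld] = [5, 12, 6, 8]
r5 m[φ2→ice] = [2, 4, 7, 7]
r5 m[wind→φ0] = [4, 1, 1, 2]
r5 m[wind→φ1] = [8, 4, 8, 5]
r5 m[ice→φ0] = [2, 4, 7, 7]
r5 m[ice→φ2] = [3, 4, 5, 2]
r5 m[cld→φ1] = [0, 0, 0, 0]
r6 m[φ0→wind] = [8, 4, 8, 5]
r6 m[φ0→ice] = [3, 4, 5, 2]
r6 m[φ1→wind] = [4, 1, 1, 2]
r6 m[φ1→cld] = [5, 12, 6, 8]
r6 m[φ2→ice] = [2, 4, 7, 7]
r6 m[wind→φ0] = [4, 1, 1, 2]
r6 m[wind→φ1] = [8, 4, 8, 5]
r6 m[ice→φ0] = [2, 4, 7, 7]
r6 m[ice→φ2] = [3, 4, 5, 2]
r6 m[cld→φ1] = [0, 0, 0, 0]
fixed point reached at round 6
b[wind] = ⊗ incoming = [12, 5, 9, 7]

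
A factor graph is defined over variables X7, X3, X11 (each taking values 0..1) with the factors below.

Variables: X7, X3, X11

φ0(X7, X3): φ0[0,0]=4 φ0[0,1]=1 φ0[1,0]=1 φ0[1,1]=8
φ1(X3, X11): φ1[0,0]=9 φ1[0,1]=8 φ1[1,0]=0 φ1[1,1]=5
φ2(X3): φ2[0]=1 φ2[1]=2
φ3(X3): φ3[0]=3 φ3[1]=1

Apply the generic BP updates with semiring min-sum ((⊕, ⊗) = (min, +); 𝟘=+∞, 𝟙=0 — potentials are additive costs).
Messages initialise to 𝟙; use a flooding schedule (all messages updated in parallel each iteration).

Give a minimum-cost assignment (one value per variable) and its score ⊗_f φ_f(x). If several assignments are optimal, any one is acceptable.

init: all messages = 𝟙 over 2 values
r1 m[φ0→X7] = [1, 1]
r1 m[φ0→X3] = [1, 1]
r1 m[φ1→X3] = [8, 0]
r1 m[φ1→X11] = [0, 5]
r1 m[φ2→X3] = [1, 2]
r1 m[φ3→X3] = [3, 1]
r1 m[X7→φ0] = [0, 0]
r1 m[X3→φ0] = [0, 0]
r1 m[X3→φ1] = [0, 0]
r1 m[X3→φ2] = [0, 0]
r1 m[X3→φ3] = [0, 0]
r1 m[X11→φ1] = [0, 0]
r2 m[φ0→X7] = [1, 1]
r2 m[φ0→X3] = [1, 1]
r2 m[φ1→X3] = [8, 0]
r2 m[φ1→X11] = [0, 5]
r2 m[φ2→X3] = [1, 2]
r2 m[φ3→X3] = [3, 1]
r2 m[X7→φ0] = [0, 0]
r2 m[X3→φ0] = [12, 3]
r2 m[X3→φ1] = [5, 4]
r2 m[X3→φ2] = [12, 2]
r2 m[X3→φ3] = [10, 3]
r2 m[X11→φ1] = [0, 0]
r3 m[φ0→X7] = [4, 11]
r3 m[φ0→X3] = [1, 1]
r3 m[φ1→X3] = [8, 0]
r3 m[φ1→X11] = [4, 9]
r3 m[φ2→X3] = [1, 2]
r3 m[φ3→X3] = [3, 1]
r3 m[X7→φ0] = [0, 0]
r3 m[X3→φ0] = [12, 3]
r3 m[X3→φ1] = [5, 4]
r3 m[X3→φ2] = [12, 2]
r3 m[X3→φ3] = [10, 3]
r3 m[X11→φ1] = [0, 0]
r4 m[φ0→X7] = [4, 11]
r4 m[φ0→X3] = [1, 1]
r4 m[φ1→X3] = [8, 0]
r4 m[φ1→X11] = [4, 9]
r4 m[φ2→X3] = [1, 2]
r4 m[φ3→X3] = [3, 1]
r4 m[X7→φ0] = [0, 0]
r4 m[X3→φ0] = [12, 3]
r4 m[X3→φ1] = [5, 4]
r4 m[X3→φ2] = [12, 2]
r4 m[X3→φ3] = [10, 3]
r4 m[X11→φ1] = [0, 0]
fixed point reached at round 4
traceback from X7: (X7=0, X3=1, X11=0), score=4

assignment: (X7=0, X3=1, X11=0); score = 4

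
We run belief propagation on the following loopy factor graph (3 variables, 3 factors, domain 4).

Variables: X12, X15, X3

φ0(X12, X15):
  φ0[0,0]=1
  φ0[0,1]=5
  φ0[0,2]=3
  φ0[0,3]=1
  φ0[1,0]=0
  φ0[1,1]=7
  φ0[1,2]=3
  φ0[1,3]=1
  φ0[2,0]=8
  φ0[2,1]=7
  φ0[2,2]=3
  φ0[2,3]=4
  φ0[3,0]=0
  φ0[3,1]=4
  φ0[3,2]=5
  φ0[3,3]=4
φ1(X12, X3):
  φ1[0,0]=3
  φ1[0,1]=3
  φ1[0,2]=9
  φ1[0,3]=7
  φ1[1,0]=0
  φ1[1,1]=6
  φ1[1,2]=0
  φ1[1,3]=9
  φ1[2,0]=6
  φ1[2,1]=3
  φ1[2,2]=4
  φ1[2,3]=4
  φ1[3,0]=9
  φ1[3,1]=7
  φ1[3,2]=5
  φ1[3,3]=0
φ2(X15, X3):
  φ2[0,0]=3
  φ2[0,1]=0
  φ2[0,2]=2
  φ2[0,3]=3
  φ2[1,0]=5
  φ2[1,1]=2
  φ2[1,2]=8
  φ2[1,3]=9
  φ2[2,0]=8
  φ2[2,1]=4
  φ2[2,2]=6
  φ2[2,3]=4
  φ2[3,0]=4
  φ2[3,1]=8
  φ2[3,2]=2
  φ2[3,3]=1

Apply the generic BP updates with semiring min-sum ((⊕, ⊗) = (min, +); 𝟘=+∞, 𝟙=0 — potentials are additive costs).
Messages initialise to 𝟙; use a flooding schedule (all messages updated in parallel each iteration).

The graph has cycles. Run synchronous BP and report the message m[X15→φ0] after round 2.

message @ round 2 = [0, 2, 4, 1]

init: all messages = 𝟙 over 4 values
r1 m[φ0→X12] = [1, 0, 3, 0]
r1 m[φ0→X15] = [0, 4, 3, 1]
r1 m[φ1→X12] = [3, 0, 3, 0]
r1 m[φ1→X3] = [0, 3, 0, 0]
r1 m[φ2→X15] = [0, 2, 4, 1]
r1 m[φ2→X3] = [3, 0, 2, 1]
r1 m[X12→φ0] = [0, 0, 0, 0]
r1 m[X12→φ1] = [0, 0, 0, 0]
r1 m[X15→φ0] = [0, 0, 0, 0]
r1 m[X15→φ2] = [0, 0, 0, 0]
r1 m[X3→φ1] = [0, 0, 0, 0]
r1 m[X3→φ2] = [0, 0, 0, 0]
r2 m[φ0→X12] = [1, 0, 3, 0]
r2 m[φ0→X15] = [0, 4, 3, 1]
r2 m[φ1→X12] = [3, 0, 3, 0]
r2 m[φ1→X3] = [0, 3, 0, 0]
r2 m[φ2→X15] = [0, 2, 4, 1]
r2 m[φ2→X3] = [3, 0, 2, 1]
r2 m[X12→φ0] = [3, 0, 3, 0]
r2 m[X12→φ1] = [1, 0, 3, 0]
r2 m[X15→φ0] = [0, 2, 4, 1]
r2 m[X15→φ2] = [0, 4, 3, 1]
r2 m[X3→φ1] = [3, 0, 2, 1]
r2 m[X3→φ2] = [0, 3, 0, 0]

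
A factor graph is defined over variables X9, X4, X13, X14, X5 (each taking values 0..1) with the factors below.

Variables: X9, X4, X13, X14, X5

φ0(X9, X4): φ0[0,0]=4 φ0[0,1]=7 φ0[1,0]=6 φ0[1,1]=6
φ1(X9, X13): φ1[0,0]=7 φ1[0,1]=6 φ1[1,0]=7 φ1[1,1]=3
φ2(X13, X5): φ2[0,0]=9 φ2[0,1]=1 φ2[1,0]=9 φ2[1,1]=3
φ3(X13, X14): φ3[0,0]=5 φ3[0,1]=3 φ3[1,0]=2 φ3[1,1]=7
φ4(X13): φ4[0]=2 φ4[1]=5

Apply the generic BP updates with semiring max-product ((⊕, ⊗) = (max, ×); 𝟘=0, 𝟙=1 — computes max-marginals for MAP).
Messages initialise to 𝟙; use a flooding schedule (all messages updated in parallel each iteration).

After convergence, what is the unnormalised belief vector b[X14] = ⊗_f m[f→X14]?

b[X14] = [4410, 13230]

init: all messages = 𝟙 over 2 values
r1 m[φ0→X9] = [7, 6]
r1 m[φ0→X4] = [6, 7]
r1 m[φ1→X9] = [7, 7]
r1 m[φ1→X13] = [7, 6]
r1 m[φ2→X13] = [9, 9]
r1 m[φ2→X5] = [9, 3]
r1 m[φ3→X13] = [5, 7]
r1 m[φ3→X14] = [5, 7]
r1 m[φ4→X13] = [2, 5]
r1 m[X9→φ0] = [1, 1]
r1 m[X9→φ1] = [1, 1]
r1 m[X4→φ0] = [1, 1]
r1 m[X13→φ1] = [1, 1]
r1 m[X13→φ2] = [1, 1]
r1 m[X13→φ3] = [1, 1]
r1 m[X13→φ4] = [1, 1]
r1 m[X14→φ3] = [1, 1]
r1 m[X5→φ2] = [1, 1]
r2 m[φ0→X9] = [7, 6]
r2 m[φ0→X4] = [6, 7]
r2 m[φ1→X9] = [7, 7]
r2 m[φ1→X13] = [7, 6]
r2 m[φ2→X13] = [9, 9]
r2 m[φ2→X5] = [9, 3]
r2 m[φ3→X13] = [5, 7]
r2 m[φ3→X14] = [5, 7]
r2 m[φ4→X13] = [2, 5]
r2 m[X9→φ0] = [7, 7]
r2 m[X9→φ1] = [7, 6]
r2 m[X4→φ0] = [1, 1]
r2 m[X13→φ1] = [90, 315]
r2 m[X13→φ2] = [70, 210]
r2 m[X13→φ3] = [126, 270]
r2 m[X13→φ4] = [315, 378]
r2 m[X14→φ3] = [1, 1]
r2 m[X5→φ2] = [1, 1]
r3 m[φ0→X9] = [7, 6]
r3 m[φ0→X4] = [42, 49]
r3 m[φ1→X9] = [1890, 945]
r3 m[φ1→X13] = [49, 42]
r3 m[φ2→X13] = [9, 9]
r3 m[φ2→X5] = [1890, 630]
r3 m[φ3→X13] = [5, 7]
r3 m[φ3→X14] = [630, 1890]
r3 m[φ4→X13] = [2, 5]
r3 m[X9→φ0] = [7, 7]
r3 m[X9→φ1] = [7, 6]
r3 m[X4→φ0] = [1, 1]
r3 m[X13→φ1] = [90, 315]
r3 m[X13→φ2] = [70, 210]
r3 m[X13→φ3] = [126, 270]
r3 m[X13→φ4] = [315, 378]
r3 m[X14→φ3] = [1, 1]
r3 m[X5→φ2] = [1, 1]
r4 m[φ0→X9] = [7, 6]
r4 m[φ0→X4] = [42, 49]
r4 m[φ1→X9] = [1890, 945]
r4 m[φ1→X13] = [49, 42]
r4 m[φ2→X13] = [9, 9]
r4 m[φ2→X5] = [1890, 630]
r4 m[φ3→X13] = [5, 7]
r4 m[φ3→X14] = [630, 1890]
r4 m[φ4→X13] = [2, 5]
r4 m[X9→φ0] = [1890, 945]
r4 m[X9→φ1] = [7, 6]
r4 m[X4→φ0] = [1, 1]
r4 m[X13→φ1] = [90, 315]
r4 m[X13→φ2] = [490, 1470]
r4 m[X13→φ3] = [882, 1890]
r4 m[X13→φ4] = [2205, 2646]
r4 m[X14→φ3] = [1, 1]
r4 m[X5→φ2] = [1, 1]
r5 m[φ0→X9] = [7, 6]
r5 m[φ0→X4] = [7560, 13230]
r5 m[φ1→X9] = [1890, 945]
r5 m[φ1→X13] = [49, 42]
r5 m[φ2→X13] = [9, 9]
r5 m[φ2→X5] = [13230, 4410]
r5 m[φ3→X13] = [5, 7]
r5 m[φ3→X14] = [4410, 13230]
r5 m[φ4→X13] = [2, 5]
r5 m[X9→φ0] = [1890, 945]
r5 m[X9→φ1] = [7, 6]
r5 m[X4→φ0] = [1, 1]
r5 m[X13→φ1] = [90, 315]
r5 m[X13→φ2] = [490, 1470]
r5 m[X13→φ3] = [882, 1890]
r5 m[X13→φ4] = [2205, 2646]
r5 m[X14→φ3] = [1, 1]
r5 m[X5→φ2] = [1, 1]
r6 m[φ0→X9] = [7, 6]
r6 m[φ0→X4] = [7560, 13230]
r6 m[φ1→X9] = [1890, 945]
r6 m[φ1→X13] = [49, 42]
r6 m[φ2→X13] = [9, 9]
r6 m[φ2→X5] = [13230, 4410]
r6 m[φ3→X13] = [5, 7]
r6 m[φ3→X14] = [4410, 13230]
r6 m[φ4→X13] = [2, 5]
r6 m[X9→φ0] = [1890, 945]
r6 m[X9→φ1] = [7, 6]
r6 m[X4→φ0] = [1, 1]
r6 m[X13→φ1] = [90, 315]
r6 m[X13→φ2] = [490, 1470]
r6 m[X13→φ3] = [882, 1890]
r6 m[X13→φ4] = [2205, 2646]
r6 m[X14→φ3] = [1, 1]
r6 m[X5→φ2] = [1, 1]
fixed point reached at round 6
b[X14] = ⊗ incoming = [4410, 13230]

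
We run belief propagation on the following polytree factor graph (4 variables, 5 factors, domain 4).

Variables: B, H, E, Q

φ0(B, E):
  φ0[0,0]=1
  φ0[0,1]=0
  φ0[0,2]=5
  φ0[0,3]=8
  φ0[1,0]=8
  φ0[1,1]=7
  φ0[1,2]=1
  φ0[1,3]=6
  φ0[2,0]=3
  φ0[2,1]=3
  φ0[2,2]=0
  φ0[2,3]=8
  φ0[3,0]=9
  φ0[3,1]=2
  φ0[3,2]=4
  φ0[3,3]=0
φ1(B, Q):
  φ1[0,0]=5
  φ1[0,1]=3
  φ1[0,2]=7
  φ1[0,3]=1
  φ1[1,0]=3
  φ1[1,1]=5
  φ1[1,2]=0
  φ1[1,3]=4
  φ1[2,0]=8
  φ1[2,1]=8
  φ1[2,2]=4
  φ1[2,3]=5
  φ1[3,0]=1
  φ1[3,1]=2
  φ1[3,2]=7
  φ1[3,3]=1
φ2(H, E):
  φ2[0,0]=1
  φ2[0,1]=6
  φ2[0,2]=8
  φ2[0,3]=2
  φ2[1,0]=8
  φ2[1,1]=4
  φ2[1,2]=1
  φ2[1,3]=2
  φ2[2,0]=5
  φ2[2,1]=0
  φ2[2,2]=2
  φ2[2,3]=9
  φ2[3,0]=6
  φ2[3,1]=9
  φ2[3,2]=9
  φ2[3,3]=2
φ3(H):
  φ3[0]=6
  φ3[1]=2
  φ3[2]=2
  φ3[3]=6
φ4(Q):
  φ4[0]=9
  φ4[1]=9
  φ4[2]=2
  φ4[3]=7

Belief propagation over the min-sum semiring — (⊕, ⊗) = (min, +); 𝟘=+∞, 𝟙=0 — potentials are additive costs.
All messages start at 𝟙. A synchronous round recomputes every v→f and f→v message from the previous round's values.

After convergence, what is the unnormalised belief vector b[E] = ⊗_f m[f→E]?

b[E] = [16, 10, 6, 12]

init: all messages = 𝟙 over 4 values
r1 m[φ0→B] = [0, 1, 0, 0]
r1 m[φ0→E] = [1, 0, 0, 0]
r1 m[φ1→B] = [1, 0, 4, 1]
r1 m[φ1→Q] = [1, 2, 0, 1]
r1 m[φ2→H] = [1, 1, 0, 2]
r1 m[φ2→E] = [1, 0, 1, 2]
r1 m[φ3→H] = [6, 2, 2, 6]
r1 m[φ4→Q] = [9, 9, 2, 7]
r1 m[B→φ0] = [0, 0, 0, 0]
r1 m[B→φ1] = [0, 0, 0, 0]
r1 m[H→φ2] = [0, 0, 0, 0]
r1 m[H→φ3] = [0, 0, 0, 0]
r1 m[E→φ0] = [0, 0, 0, 0]
r1 m[E→φ2] = [0, 0, 0, 0]
r1 m[Q→φ1] = [0, 0, 0, 0]
r1 m[Q→φ4] = [0, 0, 0, 0]
r2 m[φ0→B] = [0, 1, 0, 0]
r2 m[φ0→E] = [1, 0, 0, 0]
r2 m[φ1→B] = [1, 0, 4, 1]
r2 m[φ1→Q] = [1, 2, 0, 1]
r2 m[φ2→H] = [1, 1, 0, 2]
r2 m[φ2→E] = [1, 0, 1, 2]
r2 m[φ3→H] = [6, 2, 2, 6]
r2 m[φ4→Q] = [9, 9, 2, 7]
r2 m[B→φ0] = [1, 0, 4, 1]
r2 m[B→φ1] = [0, 1, 0, 0]
r2 m[H→φ2] = [6, 2, 2, 6]
r2 m[H→φ3] = [1, 1, 0, 2]
r2 m[E→φ0] = [1, 0, 1, 2]
r2 m[E→φ2] = [1, 0, 0, 0]
r2 m[Q→φ1] = [9, 9, 2, 7]
r2 m[Q→φ4] = [1, 2, 0, 1]
r3 m[φ0→B] = [0, 2, 1, 2]
r3 m[φ0→E] = [2, 1, 1, 1]
r3 m[φ1→B] = [8, 2, 6, 8]
r3 m[φ1→Q] = [1, 2, 1, 1]
r3 m[φ2→H] = [2, 1, 0, 2]
r3 m[φ2→E] = [7, 2, 3, 4]
r3 m[φ3→H] = [6, 2, 2, 6]
r3 m[φ4→Q] = [9, 9, 2, 7]
r3 m[B→φ0] = [1, 0, 4, 1]
r3 m[B→φ1] = [0, 1, 0, 0]
r3 m[H→φ2] = [6, 2, 2, 6]
r3 m[H→φ3] = [1, 1, 0, 2]
r3 m[E→φ0] = [1, 0, 1, 2]
r3 m[E→φ2] = [1, 0, 0, 0]
r3 m[Q→φ1] = [9, 9, 2, 7]
r3 m[Q→φ4] = [1, 2, 0, 1]
r4 m[φ0→B] = [0, 2, 1, 2]
r4 m[φ0→E] = [2, 1, 1, 1]
r4 m[φ1→B] = [8, 2, 6, 8]
r4 m[φ1→Q] = [1, 2, 1, 1]
r4 m[φ2→H] = [2, 1, 0, 2]
r4 m[φ2→E] = [7, 2, 3, 4]
r4 m[φ3→H] = [6, 2, 2, 6]
r4 m[φ4→Q] = [9, 9, 2, 7]
r4 m[B→φ0] = [8, 2, 6, 8]
r4 m[B→φ1] = [0, 2, 1, 2]
r4 m[H→φ2] = [6, 2, 2, 6]
r4 m[H→φ3] = [2, 1, 0, 2]
r4 m[E→φ0] = [7, 2, 3, 4]
r4 m[E→φ2] = [2, 1, 1, 1]
r4 m[Q→φ1] = [9, 9, 2, 7]
r4 m[Q→φ4] = [1, 2, 1, 1]
r5 m[φ0→B] = [2, 4, 3, 4]
r5 m[φ0→E] = [9, 8, 3, 8]
r5 m[φ1→B] = [8, 2, 6, 8]
r5 m[φ1→Q] = [3, 3, 2, 1]
r5 m[φ2→H] = [3, 2, 1, 3]
r5 m[φ2→E] = [7, 2, 3, 4]
r5 m[φ3→H] = [6, 2, 2, 6]
r5 m[φ4→Q] = [9, 9, 2, 7]
r5 m[B→φ0] = [8, 2, 6, 8]
r5 m[B→φ1] = [0, 2, 1, 2]
r5 m[H→φ2] = [6, 2, 2, 6]
r5 m[H→φ3] = [2, 1, 0, 2]
r5 m[E→φ0] = [7, 2, 3, 4]
r5 m[E→φ2] = [2, 1, 1, 1]
r5 m[Q→φ1] = [9, 9, 2, 7]
r5 m[Q→φ4] = [1, 2, 1, 1]
r6 m[φ0→B] = [2, 4, 3, 4]
r6 m[φ0→E] = [9, 8, 3, 8]
r6 m[φ1→B] = [8, 2, 6, 8]
r6 m[φ1→Q] = [3, 3, 2, 1]
r6 m[φ2→H] = [3, 2, 1, 3]
r6 m[φ2→E] = [7, 2, 3, 4]
r6 m[φ3→H] = [6, 2, 2, 6]
r6 m[φ4→Q] = [9, 9, 2, 7]
r6 m[B→φ0] = [8, 2, 6, 8]
r6 m[B→φ1] = [2, 4, 3, 4]
r6 m[H→φ2] = [6, 2, 2, 6]
r6 m[H→φ3] = [3, 2, 1, 3]
r6 m[E→φ0] = [7, 2, 3, 4]
r6 m[E→φ2] = [9, 8, 3, 8]
r6 m[Q→φ1] = [9, 9, 2, 7]
r6 m[Q→φ4] = [3, 3, 2, 1]
r7 m[φ0→B] = [2, 4, 3, 4]
r7 m[φ0→E] = [9, 8, 3, 8]
r7 m[φ1→B] = [8, 2, 6, 8]
r7 m[φ1→Q] = [5, 5, 4, 3]
r7 m[φ2→H] = [10, 4, 5, 10]
r7 m[φ2→E] = [7, 2, 3, 4]
r7 m[φ3→H] = [6, 2, 2, 6]
r7 m[φ4→Q] = [9, 9, 2, 7]
r7 m[B→φ0] = [8, 2, 6, 8]
r7 m[B→φ1] = [2, 4, 3, 4]
r7 m[H→φ2] = [6, 2, 2, 6]
r7 m[H→φ3] = [3, 2, 1, 3]
r7 m[E→φ0] = [7, 2, 3, 4]
r7 m[E→φ2] = [9, 8, 3, 8]
r7 m[Q→φ1] = [9, 9, 2, 7]
r7 m[Q→φ4] = [3, 3, 2, 1]
r8 m[φ0→B] = [2, 4, 3, 4]
r8 m[φ0→E] = [9, 8, 3, 8]
r8 m[φ1→B] = [8, 2, 6, 8]
r8 m[φ1→Q] = [5, 5, 4, 3]
r8 m[φ2→H] = [10, 4, 5, 10]
r8 m[φ2→E] = [7, 2, 3, 4]
r8 m[φ3→H] = [6, 2, 2, 6]
r8 m[φ4→Q] = [9, 9, 2, 7]
r8 m[B→φ0] = [8, 2, 6, 8]
r8 m[B→φ1] = [2, 4, 3, 4]
r8 m[H→φ2] = [6, 2, 2, 6]
r8 m[H→φ3] = [10, 4, 5, 10]
r8 m[E→φ0] = [7, 2, 3, 4]
r8 m[E→φ2] = [9, 8, 3, 8]
r8 m[Q→φ1] = [9, 9, 2, 7]
r8 m[Q→φ4] = [5, 5, 4, 3]
r9 m[φ0→B] = [2, 4, 3, 4]
r9 m[φ0→E] = [9, 8, 3, 8]
r9 m[φ1→B] = [8, 2, 6, 8]
r9 m[φ1→Q] = [5, 5, 4, 3]
r9 m[φ2→H] = [10, 4, 5, 10]
r9 m[φ2→E] = [7, 2, 3, 4]
r9 m[φ3→H] = [6, 2, 2, 6]
r9 m[φ4→Q] = [9, 9, 2, 7]
r9 m[B→φ0] = [8, 2, 6, 8]
r9 m[B→φ1] = [2, 4, 3, 4]
r9 m[H→φ2] = [6, 2, 2, 6]
r9 m[H→φ3] = [10, 4, 5, 10]
r9 m[E→φ0] = [7, 2, 3, 4]
r9 m[E→φ2] = [9, 8, 3, 8]
r9 m[Q→φ1] = [9, 9, 2, 7]
r9 m[Q→φ4] = [5, 5, 4, 3]
fixed point reached at round 9
b[E] = ⊗ incoming = [16, 10, 6, 12]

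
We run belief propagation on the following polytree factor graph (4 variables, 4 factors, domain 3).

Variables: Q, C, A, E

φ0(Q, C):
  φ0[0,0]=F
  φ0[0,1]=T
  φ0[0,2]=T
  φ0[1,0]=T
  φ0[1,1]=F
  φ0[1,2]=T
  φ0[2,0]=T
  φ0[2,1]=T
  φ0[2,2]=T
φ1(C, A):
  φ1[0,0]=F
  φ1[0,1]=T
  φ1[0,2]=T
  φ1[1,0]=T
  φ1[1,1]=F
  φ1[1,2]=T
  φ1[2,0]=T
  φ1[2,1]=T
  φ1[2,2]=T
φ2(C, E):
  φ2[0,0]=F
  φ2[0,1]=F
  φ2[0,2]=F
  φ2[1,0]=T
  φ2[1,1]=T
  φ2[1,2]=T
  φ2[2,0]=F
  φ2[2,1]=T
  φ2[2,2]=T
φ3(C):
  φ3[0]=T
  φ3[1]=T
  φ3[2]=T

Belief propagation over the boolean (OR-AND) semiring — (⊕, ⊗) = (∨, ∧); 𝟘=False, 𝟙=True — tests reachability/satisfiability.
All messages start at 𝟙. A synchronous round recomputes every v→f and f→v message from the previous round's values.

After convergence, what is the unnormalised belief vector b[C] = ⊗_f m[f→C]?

init: all messages = 𝟙 over 3 values
r1 m[φ0→Q] = [T, T, T]
r1 m[φ0→C] = [T, T, T]
r1 m[φ1→C] = [T, T, T]
r1 m[φ1→A] = [T, T, T]
r1 m[φ2→C] = [F, T, T]
r1 m[φ2→E] = [T, T, T]
r1 m[φ3→C] = [T, T, T]
r1 m[Q→φ0] = [T, T, T]
r1 m[C→φ0] = [T, T, T]
r1 m[C→φ1] = [T, T, T]
r1 m[C→φ2] = [T, T, T]
r1 m[C→φ3] = [T, T, T]
r1 m[A→φ1] = [T, T, T]
r1 m[E→φ2] = [T, T, T]
r2 m[φ0→Q] = [T, T, T]
r2 m[φ0→C] = [T, T, T]
r2 m[φ1→C] = [T, T, T]
r2 m[φ1→A] = [T, T, T]
r2 m[φ2→C] = [F, T, T]
r2 m[φ2→E] = [T, T, T]
r2 m[φ3→C] = [T, T, T]
r2 m[Q→φ0] = [T, T, T]
r2 m[C→φ0] = [F, T, T]
r2 m[C→φ1] = [F, T, T]
r2 m[C→φ2] = [T, T, T]
r2 m[C→φ3] = [F, T, T]
r2 m[A→φ1] = [T, T, T]
r2 m[E→φ2] = [T, T, T]
r3 m[φ0→Q] = [T, T, T]
r3 m[φ0→C] = [T, T, T]
r3 m[φ1→C] = [T, T, T]
r3 m[φ1→A] = [T, T, T]
r3 m[φ2→C] = [F, T, T]
r3 m[φ2→E] = [T, T, T]
r3 m[φ3→C] = [T, T, T]
r3 m[Q→φ0] = [T, T, T]
r3 m[C→φ0] = [F, T, T]
r3 m[C→φ1] = [F, T, T]
r3 m[C→φ2] = [T, T, T]
r3 m[C→φ3] = [F, T, T]
r3 m[A→φ1] = [T, T, T]
r3 m[E→φ2] = [T, T, T]
fixed point reached at round 3
b[C] = ⊗ incoming = [F, T, T]

b[C] = [F, T, T]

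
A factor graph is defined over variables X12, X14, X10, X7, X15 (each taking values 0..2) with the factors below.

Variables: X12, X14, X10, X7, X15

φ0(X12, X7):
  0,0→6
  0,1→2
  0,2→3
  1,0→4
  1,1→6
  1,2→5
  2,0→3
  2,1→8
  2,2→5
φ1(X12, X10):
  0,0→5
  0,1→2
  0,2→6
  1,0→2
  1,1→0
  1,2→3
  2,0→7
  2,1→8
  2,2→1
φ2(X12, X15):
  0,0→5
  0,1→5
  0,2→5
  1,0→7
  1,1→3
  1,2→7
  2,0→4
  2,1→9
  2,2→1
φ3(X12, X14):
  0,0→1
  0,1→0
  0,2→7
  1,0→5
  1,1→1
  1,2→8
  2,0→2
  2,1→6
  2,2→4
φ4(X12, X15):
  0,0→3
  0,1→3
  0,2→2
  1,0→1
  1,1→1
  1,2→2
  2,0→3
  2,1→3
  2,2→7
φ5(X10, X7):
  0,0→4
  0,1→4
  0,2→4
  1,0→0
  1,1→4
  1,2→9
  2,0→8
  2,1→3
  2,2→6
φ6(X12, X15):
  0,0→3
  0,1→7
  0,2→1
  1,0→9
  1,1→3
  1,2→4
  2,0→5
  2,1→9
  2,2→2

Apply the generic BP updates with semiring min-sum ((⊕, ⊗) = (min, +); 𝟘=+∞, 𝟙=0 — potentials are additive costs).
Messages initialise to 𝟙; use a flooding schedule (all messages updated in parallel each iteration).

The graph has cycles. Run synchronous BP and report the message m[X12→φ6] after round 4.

message @ round 4 = [19, 16, 22]

init: all messages = 𝟙 over 3 values
r1 m[φ0→X12] = [2, 4, 3]
r1 m[φ0→X7] = [3, 2, 3]
r1 m[φ1→X12] = [2, 0, 1]
r1 m[φ1→X10] = [2, 0, 1]
r1 m[φ2→X12] = [5, 3, 1]
r1 m[φ2→X15] = [4, 3, 1]
r1 m[φ3→X12] = [0, 1, 2]
r1 m[φ3→X14] = [1, 0, 4]
r1 m[φ4→X12] = [2, 1, 3]
r1 m[φ4→X15] = [1, 1, 2]
r1 m[φ5→X10] = [4, 0, 3]
r1 m[φ5→X7] = [0, 3, 4]
r1 m[φ6→X12] = [1, 3, 2]
r1 m[φ6→X15] = [3, 3, 1]
r1 m[X12→φ0] = [0, 0, 0]
r1 m[X12→φ1] = [0, 0, 0]
r1 m[X12→φ2] = [0, 0, 0]
r1 m[X12→φ3] = [0, 0, 0]
r1 m[X12→φ4] = [0, 0, 0]
r1 m[X12→φ6] = [0, 0, 0]
r1 m[X14→φ3] = [0, 0, 0]
r1 m[X10→φ1] = [0, 0, 0]
r1 m[X10→φ5] = [0, 0, 0]
r1 m[X7→φ0] = [0, 0, 0]
r1 m[X7→φ5] = [0, 0, 0]
r1 m[X15→φ2] = [0, 0, 0]
r1 m[X15→φ4] = [0, 0, 0]
r1 m[X15→φ6] = [0, 0, 0]
r2 m[φ0→X12] = [2, 4, 3]
r2 m[φ0→X7] = [3, 2, 3]
r2 m[φ1→X12] = [2, 0, 1]
r2 m[φ1→X10] = [2, 0, 1]
r2 m[φ2→X12] = [5, 3, 1]
r2 m[φ2→X15] = [4, 3, 1]
r2 m[φ3→X12] = [0, 1, 2]
r2 m[φ3→X14] = [1, 0, 4]
r2 m[φ4→X12] = [2, 1, 3]
r2 m[φ4→X15] = [1, 1, 2]
r2 m[φ5→X10] = [4, 0, 3]
r2 m[φ5→X7] = [0, 3, 4]
r2 m[φ6→X12] = [1, 3, 2]
r2 m[φ6→X15] = [3, 3, 1]
r2 m[X12→φ0] = [10, 8, 9]
r2 m[X12→φ1] = [10, 12, 11]
r2 m[X12→φ2] = [7, 9, 11]
r2 m[X12→φ3] = [12, 11, 10]
r2 m[X12→φ4] = [10, 11, 9]
r2 m[X12→φ6] = [11, 9, 10]
r2 m[X14→φ3] = [0, 0, 0]
r2 m[X10→φ1] = [4, 0, 3]
r2 m[X10→φ5] = [2, 0, 1]
r2 m[X7→φ0] = [0, 3, 4]
r2 m[X7→φ5] = [3, 2, 3]
r2 m[X15→φ2] = [4, 4, 3]
r2 m[X15→φ4] = [7, 6, 2]
r2 m[X15→φ6] = [5, 4, 3]
r3 m[φ0→X12] = [5, 4, 3]
r3 m[φ0→X7] = [12, 12, 13]
r3 m[φ1→X12] = [2, 0, 4]
r3 m[φ1→X10] = [14, 12, 12]
r3 m[φ2→X12] = [8, 7, 4]
r3 m[φ2→X15] = [12, 12, 12]
r3 m[φ3→X12] = [0, 1, 2]
r3 m[φ3→X14] = [12, 12, 14]
r3 m[φ4→X12] = [4, 4, 9]
r3 m[φ4→X15] = [12, 12, 12]
r3 m[φ5→X10] = [6, 3, 5]
r3 m[φ5→X7] = [0, 4, 6]
r3 m[φ6→X12] = [4, 7, 5]
r3 m[φ6→X15] = [14, 12, 12]
r3 m[X12→φ0] = [10, 8, 9]
r3 m[X12→φ1] = [10, 12, 11]
r3 m[X12→φ2] = [7, 9, 11]
r3 m[X12→φ3] = [12, 11, 10]
r3 m[X12→φ4] = [10, 11, 9]
r3 m[X12→φ6] = [11, 9, 10]
r3 m[X14→φ3] = [0, 0, 0]
r3 m[X10→φ1] = [4, 0, 3]
r3 m[X10→φ5] = [2, 0, 1]
r3 m[X7→φ0] = [0, 3, 4]
r3 m[X7→φ5] = [3, 2, 3]
r3 m[X15→φ2] = [4, 4, 3]
r3 m[X15→φ4] = [7, 6, 2]
r3 m[X15→φ6] = [5, 4, 3]
r4 m[φ0→X12] = [5, 4, 3]
r4 m[φ0→X7] = [12, 12, 13]
r4 m[φ1→X12] = [2, 0, 4]
r4 m[φ1→X10] = [14, 12, 12]
r4 m[φ2→X12] = [8, 7, 4]
r4 m[φ2→X15] = [12, 12, 12]
r4 m[φ3→X12] = [0, 1, 2]
r4 m[φ3→X14] = [12, 12, 14]
r4 m[φ4→X12] = [4, 4, 9]
r4 m[φ4→X15] = [12, 12, 12]
r4 m[φ5→X10] = [6, 3, 5]
r4 m[φ5→X7] = [0, 4, 6]
r4 m[φ6→X12] = [4, 7, 5]
r4 m[φ6→X15] = [14, 12, 12]
r4 m[X12→φ0] = [18, 19, 24]
r4 m[X12→φ1] = [21, 23, 23]
r4 m[X12→φ2] = [15, 16, 23]
r4 m[X12→φ3] = [23, 22, 25]
r4 m[X12→φ4] = [19, 19, 18]
r4 m[X12→φ6] = [19, 16, 22]
r4 m[X14→φ3] = [0, 0, 0]
r4 m[X10→φ1] = [6, 3, 5]
r4 m[X10→φ5] = [14, 12, 12]
r4 m[X7→φ0] = [0, 4, 6]
r4 m[X7→φ5] = [12, 12, 13]
r4 m[X15→φ2] = [26, 24, 24]
r4 m[X15→φ4] = [26, 24, 24]
r4 m[X15→φ6] = [24, 24, 24]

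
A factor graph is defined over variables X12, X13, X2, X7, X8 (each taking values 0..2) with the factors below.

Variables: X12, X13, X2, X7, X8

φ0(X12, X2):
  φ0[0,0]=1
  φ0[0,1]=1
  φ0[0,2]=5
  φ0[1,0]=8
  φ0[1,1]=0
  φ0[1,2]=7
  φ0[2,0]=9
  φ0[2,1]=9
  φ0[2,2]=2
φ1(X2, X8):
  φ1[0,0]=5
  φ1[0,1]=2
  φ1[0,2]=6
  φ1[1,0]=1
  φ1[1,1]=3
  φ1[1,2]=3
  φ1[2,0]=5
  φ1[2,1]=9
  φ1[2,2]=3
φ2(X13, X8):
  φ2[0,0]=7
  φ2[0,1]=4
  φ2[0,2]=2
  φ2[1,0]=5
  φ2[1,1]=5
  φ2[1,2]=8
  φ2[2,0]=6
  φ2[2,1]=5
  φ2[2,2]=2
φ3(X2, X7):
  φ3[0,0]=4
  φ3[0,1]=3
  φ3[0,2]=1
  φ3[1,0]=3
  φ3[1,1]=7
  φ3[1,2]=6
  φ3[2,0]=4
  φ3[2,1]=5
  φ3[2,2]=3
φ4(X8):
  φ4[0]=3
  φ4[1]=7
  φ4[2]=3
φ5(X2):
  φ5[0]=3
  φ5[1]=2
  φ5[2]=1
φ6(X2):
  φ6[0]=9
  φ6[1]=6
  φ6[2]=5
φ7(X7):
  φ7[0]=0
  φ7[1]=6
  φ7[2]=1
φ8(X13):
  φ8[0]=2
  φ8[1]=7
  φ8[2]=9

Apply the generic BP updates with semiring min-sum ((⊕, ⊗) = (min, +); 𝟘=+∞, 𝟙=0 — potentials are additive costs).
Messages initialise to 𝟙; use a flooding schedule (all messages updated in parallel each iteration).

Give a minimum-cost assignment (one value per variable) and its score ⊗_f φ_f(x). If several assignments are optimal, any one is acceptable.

assignment: (X12=1, X13=0, X2=1, X7=0, X8=2); score = 21

init: all messages = 𝟙 over 3 values
r1 m[φ0→X12] = [1, 0, 2]
r1 m[φ0→X2] = [1, 0, 2]
r1 m[φ1→X2] = [2, 1, 3]
r1 m[φ1→X8] = [1, 2, 3]
r1 m[φ2→X13] = [2, 5, 2]
r1 m[φ2→X8] = [5, 4, 2]
r1 m[φ3→X2] = [1, 3, 3]
r1 m[φ3→X7] = [3, 3, 1]
r1 m[φ4→X8] = [3, 7, 3]
r1 m[φ5→X2] = [3, 2, 1]
r1 m[φ6→X2] = [9, 6, 5]
r1 m[φ7→X7] = [0, 6, 1]
r1 m[φ8→X13] = [2, 7, 9]
r1 m[X12→φ0] = [0, 0, 0]
r1 m[X13→φ2] = [0, 0, 0]
r1 m[X13→φ8] = [0, 0, 0]
r1 m[X2→φ0] = [0, 0, 0]
r1 m[X2→φ1] = [0, 0, 0]
r1 m[X2→φ3] = [0, 0, 0]
r1 m[X2→φ5] = [0, 0, 0]
r1 m[X2→φ6] = [0, 0, 0]
r1 m[X7→φ3] = [0, 0, 0]
r1 m[X7→φ7] = [0, 0, 0]
r1 m[X8→φ1] = [0, 0, 0]
r1 m[X8→φ2] = [0, 0, 0]
r1 m[X8→φ4] = [0, 0, 0]
r2 m[φ0→X12] = [1, 0, 2]
r2 m[φ0→X2] = [1, 0, 2]
r2 m[φ1→X2] = [2, 1, 3]
r2 m[φ1→X8] = [1, 2, 3]
r2 m[φ2→X13] = [2, 5, 2]
r2 m[φ2→X8] = [5, 4, 2]
r2 m[φ3→X2] = [1, 3, 3]
r2 m[φ3→X7] = [3, 3, 1]
r2 m[φ4→X8] = [3, 7, 3]
r2 m[φ5→X2] = [3, 2, 1]
r2 m[φ6→X2] = [9, 6, 5]
r2 m[φ7→X7] = [0, 6, 1]
r2 m[φ8→X13] = [2, 7, 9]
r2 m[X12→φ0] = [0, 0, 0]
r2 m[X13→φ2] = [2, 7, 9]
r2 m[X13→φ8] = [2, 5, 2]
r2 m[X2→φ0] = [15, 12, 12]
r2 m[X2→φ1] = [14, 11, 11]
r2 m[X2→φ3] = [15, 9, 11]
r2 m[X2→φ5] = [13, 10, 13]
r2 m[X2→φ6] = [7, 6, 9]
r2 m[X7→φ3] = [0, 6, 1]
r2 m[X7→φ7] = [3, 3, 1]
r2 m[X8→φ1] = [8, 11, 5]
r2 m[X8→φ2] = [4, 9, 6]
r2 m[X8→φ4] = [6, 6, 5]
r3 m[φ0→X12] = [13, 12, 14]
r3 m[φ0→X2] = [1, 0, 2]
r3 m[φ1→X2] = [11, 8, 8]
r3 m[φ1→X8] = [12, 14, 14]
r3 m[φ2→X13] = [8, 9, 8]
r3 m[φ2→X8] = [9, 6, 4]
r3 m[φ3→X2] = [2, 3, 4]
r3 m[φ3→X7] = [12, 16, 14]
r3 m[φ4→X8] = [3, 7, 3]
r3 m[φ5→X2] = [3, 2, 1]
r3 m[φ6→X2] = [9, 6, 5]
r3 m[φ7→X7] = [0, 6, 1]
r3 m[φ8→X13] = [2, 7, 9]
r3 m[X12→φ0] = [0, 0, 0]
r3 m[X13→φ2] = [2, 7, 9]
r3 m[X13→φ8] = [2, 5, 2]
r3 m[X2→φ0] = [15, 12, 12]
r3 m[X2→φ1] = [14, 11, 11]
r3 m[X2→φ3] = [15, 9, 11]
r3 m[X2→φ5] = [13, 10, 13]
r3 m[X2→φ6] = [7, 6, 9]
r3 m[X7→φ3] = [0, 6, 1]
r3 m[X7→φ7] = [3, 3, 1]
r3 m[X8→φ1] = [8, 11, 5]
r3 m[X8→φ2] = [4, 9, 6]
r3 m[X8→φ4] = [6, 6, 5]
r4 m[φ0→X12] = [13, 12, 14]
r4 m[φ0→X2] = [1, 0, 2]
r4 m[φ1→X2] = [11, 8, 8]
r4 m[φ1→X8] = [12, 14, 14]
r4 m[φ2→X13] = [8, 9, 8]
r4 m[φ2→X8] = [9, 6, 4]
r4 m[φ3→X2] = [2, 3, 4]
r4 m[φ3→X7] = [12, 16, 14]
r4 m[φ4→X8] = [3, 7, 3]
r4 m[φ5→X2] = [3, 2, 1]
r4 m[φ6→X2] = [9, 6, 5]
r4 m[φ7→X7] = [0, 6, 1]
r4 m[φ8→X13] = [2, 7, 9]
r4 m[X12→φ0] = [0, 0, 0]
r4 m[X13→φ2] = [2, 7, 9]
r4 m[X13→φ8] = [8, 9, 8]
r4 m[X2→φ0] = [25, 19, 18]
r4 m[X2→φ1] = [15, 11, 12]
r4 m[X2→φ3] = [24, 16, 16]
r4 m[X2→φ5] = [23, 17, 19]
r4 m[X2→φ6] = [17, 13, 15]
r4 m[X7→φ3] = [0, 6, 1]
r4 m[X7→φ7] = [12, 16, 14]
r4 m[X8→φ1] = [12, 13, 7]
r4 m[X8→φ2] = [15, 21, 17]
r4 m[X8→φ4] = [21, 20, 18]
r5 m[φ0→X12] = [20, 19, 20]
r5 m[φ0→X2] = [1, 0, 2]
r5 m[φ1→X2] = [13, 10, 10]
r5 m[φ1→X8] = [12, 14, 14]
r5 m[φ2→X13] = [19, 20, 19]
r5 m[φ2→X8] = [9, 6, 4]
r5 m[φ3→X2] = [2, 3, 4]
r5 m[φ3→X7] = [19, 21, 19]
r5 m[φ4→X8] = [3, 7, 3]
r5 m[φ5→X2] = [3, 2, 1]
r5 m[φ6→X2] = [9, 6, 5]
r5 m[φ7→X7] = [0, 6, 1]
r5 m[φ8→X13] = [2, 7, 9]
r5 m[X12→φ0] = [0, 0, 0]
r5 m[X13→φ2] = [2, 7, 9]
r5 m[X13→φ8] = [8, 9, 8]
r5 m[X2→φ0] = [25, 19, 18]
r5 m[X2→φ1] = [15, 11, 12]
r5 m[X2→φ3] = [24, 16, 16]
r5 m[X2→φ5] = [23, 17, 19]
r5 m[X2→φ6] = [17, 13, 15]
r5 m[X7→φ3] = [0, 6, 1]
r5 m[X7→φ7] = [12, 16, 14]
r5 m[X8→φ1] = [12, 13, 7]
r5 m[X8→φ2] = [15, 21, 17]
r5 m[X8→φ4] = [21, 20, 18]
r6 m[φ0→X12] = [20, 19, 20]
r6 m[φ0→X2] = [1, 0, 2]
r6 m[φ1→X2] = [13, 10, 10]
r6 m[φ1→X8] = [12, 14, 14]
r6 m[φ2→X13] = [19, 20, 19]
r6 m[φ2→X8] = [9, 6, 4]
r6 m[φ3→X2] = [2, 3, 4]
r6 m[φ3→X7] = [19, 21, 19]
r6 m[φ4→X8] = [3, 7, 3]
r6 m[φ5→X2] = [3, 2, 1]
r6 m[φ6→X2] = [9, 6, 5]
r6 m[φ7→X7] = [0, 6, 1]
r6 m[φ8→X13] = [2, 7, 9]
r6 m[X12→φ0] = [0, 0, 0]
r6 m[X13→φ2] = [2, 7, 9]
r6 m[X13→φ8] = [19, 20, 19]
r6 m[X2→φ0] = [27, 21, 20]
r6 m[X2→φ1] = [15, 11, 12]
r6 m[X2→φ3] = [26, 18, 18]
r6 m[X2→φ5] = [25, 19, 21]
r6 m[X2→φ6] = [19, 15, 17]
r6 m[X7→φ3] = [0, 6, 1]
r6 m[X7→φ7] = [19, 21, 19]
r6 m[X8→φ1] = [12, 13, 7]
r6 m[X8→φ2] = [15, 21, 17]
r6 m[X8→φ4] = [21, 20, 18]
r7 m[φ0→X12] = [22, 21, 22]
r7 m[φ0→X2] = [1, 0, 2]
r7 m[φ1→X2] = [13, 10, 10]
r7 m[φ1→X8] = [12, 14, 14]
r7 m[φ2→X13] = [19, 20, 19]
r7 m[φ2→X8] = [9, 6, 4]
r7 m[φ3→X2] = [2, 3, 4]
r7 m[φ3→X7] = [21, 23, 21]
r7 m[φ4→X8] = [3, 7, 3]
r7 m[φ5→X2] = [3, 2, 1]
r7 m[φ6→X2] = [9, 6, 5]
r7 m[φ7→X7] = [0, 6, 1]
r7 m[φ8→X13] = [2, 7, 9]
r7 m[X12→φ0] = [0, 0, 0]
r7 m[X13→φ2] = [2, 7, 9]
r7 m[X13→φ8] = [19, 20, 19]
r7 m[X2→φ0] = [27, 21, 20]
r7 m[X2→φ1] = [15, 11, 12]
r7 m[X2→φ3] = [26, 18, 18]
r7 m[X2→φ5] = [25, 19, 21]
r7 m[X2→φ6] = [19, 15, 17]
r7 m[X7→φ3] = [0, 6, 1]
r7 m[X7→φ7] = [19, 21, 19]
r7 m[X8→φ1] = [12, 13, 7]
r7 m[X8→φ2] = [15, 21, 17]
r7 m[X8→φ4] = [21, 20, 18]
r8 m[φ0→X12] = [22, 21, 22]
r8 m[φ0→X2] = [1, 0, 2]
r8 m[φ1→X2] = [13, 10, 10]
r8 m[φ1→X8] = [12, 14, 14]
r8 m[φ2→X13] = [19, 20, 19]
r8 m[φ2→X8] = [9, 6, 4]
r8 m[φ3→X2] = [2, 3, 4]
r8 m[φ3→X7] = [21, 23, 21]
r8 m[φ4→X8] = [3, 7, 3]
r8 m[φ5→X2] = [3, 2, 1]
r8 m[φ6→X2] = [9, 6, 5]
r8 m[φ7→X7] = [0, 6, 1]
r8 m[φ8→X13] = [2, 7, 9]
r8 m[X12→φ0] = [0, 0, 0]
r8 m[X13→φ2] = [2, 7, 9]
r8 m[X13→φ8] = [19, 20, 19]
r8 m[X2→φ0] = [27, 21, 20]
r8 m[X2→φ1] = [15, 11, 12]
r8 m[X2→φ3] = [26, 18, 18]
r8 m[X2→φ5] = [25, 19, 21]
r8 m[X2→φ6] = [19, 15, 17]
r8 m[X7→φ3] = [0, 6, 1]
r8 m[X7→φ7] = [21, 23, 21]
r8 m[X8→φ1] = [12, 13, 7]
r8 m[X8→φ2] = [15, 21, 17]
r8 m[X8→φ4] = [21, 20, 18]
r9 m[φ0→X12] = [22, 21, 22]
r9 m[φ0→X2] = [1, 0, 2]
r9 m[φ1→X2] = [13, 10, 10]
r9 m[φ1→X8] = [12, 14, 14]
r9 m[φ2→X13] = [19, 20, 19]
r9 m[φ2→X8] = [9, 6, 4]
r9 m[φ3→X2] = [2, 3, 4]
r9 m[φ3→X7] = [21, 23, 21]
r9 m[φ4→X8] = [3, 7, 3]
r9 m[φ5→X2] = [3, 2, 1]
r9 m[φ6→X2] = [9, 6, 5]
r9 m[φ7→X7] = [0, 6, 1]
r9 m[φ8→X13] = [2, 7, 9]
r9 m[X12→φ0] = [0, 0, 0]
r9 m[X13→φ2] = [2, 7, 9]
r9 m[X13→φ8] = [19, 20, 19]
r9 m[X2→φ0] = [27, 21, 20]
r9 m[X2→φ1] = [15, 11, 12]
r9 m[X2→φ3] = [26, 18, 18]
r9 m[X2→φ5] = [25, 19, 21]
r9 m[X2→φ6] = [19, 15, 17]
r9 m[X7→φ3] = [0, 6, 1]
r9 m[X7→φ7] = [21, 23, 21]
r9 m[X8→φ1] = [12, 13, 7]
r9 m[X8→φ2] = [15, 21, 17]
r9 m[X8→φ4] = [21, 20, 18]
fixed point reached at round 9
traceback from X12: (X12=1, X13=0, X2=1, X7=0, X8=2), score=21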